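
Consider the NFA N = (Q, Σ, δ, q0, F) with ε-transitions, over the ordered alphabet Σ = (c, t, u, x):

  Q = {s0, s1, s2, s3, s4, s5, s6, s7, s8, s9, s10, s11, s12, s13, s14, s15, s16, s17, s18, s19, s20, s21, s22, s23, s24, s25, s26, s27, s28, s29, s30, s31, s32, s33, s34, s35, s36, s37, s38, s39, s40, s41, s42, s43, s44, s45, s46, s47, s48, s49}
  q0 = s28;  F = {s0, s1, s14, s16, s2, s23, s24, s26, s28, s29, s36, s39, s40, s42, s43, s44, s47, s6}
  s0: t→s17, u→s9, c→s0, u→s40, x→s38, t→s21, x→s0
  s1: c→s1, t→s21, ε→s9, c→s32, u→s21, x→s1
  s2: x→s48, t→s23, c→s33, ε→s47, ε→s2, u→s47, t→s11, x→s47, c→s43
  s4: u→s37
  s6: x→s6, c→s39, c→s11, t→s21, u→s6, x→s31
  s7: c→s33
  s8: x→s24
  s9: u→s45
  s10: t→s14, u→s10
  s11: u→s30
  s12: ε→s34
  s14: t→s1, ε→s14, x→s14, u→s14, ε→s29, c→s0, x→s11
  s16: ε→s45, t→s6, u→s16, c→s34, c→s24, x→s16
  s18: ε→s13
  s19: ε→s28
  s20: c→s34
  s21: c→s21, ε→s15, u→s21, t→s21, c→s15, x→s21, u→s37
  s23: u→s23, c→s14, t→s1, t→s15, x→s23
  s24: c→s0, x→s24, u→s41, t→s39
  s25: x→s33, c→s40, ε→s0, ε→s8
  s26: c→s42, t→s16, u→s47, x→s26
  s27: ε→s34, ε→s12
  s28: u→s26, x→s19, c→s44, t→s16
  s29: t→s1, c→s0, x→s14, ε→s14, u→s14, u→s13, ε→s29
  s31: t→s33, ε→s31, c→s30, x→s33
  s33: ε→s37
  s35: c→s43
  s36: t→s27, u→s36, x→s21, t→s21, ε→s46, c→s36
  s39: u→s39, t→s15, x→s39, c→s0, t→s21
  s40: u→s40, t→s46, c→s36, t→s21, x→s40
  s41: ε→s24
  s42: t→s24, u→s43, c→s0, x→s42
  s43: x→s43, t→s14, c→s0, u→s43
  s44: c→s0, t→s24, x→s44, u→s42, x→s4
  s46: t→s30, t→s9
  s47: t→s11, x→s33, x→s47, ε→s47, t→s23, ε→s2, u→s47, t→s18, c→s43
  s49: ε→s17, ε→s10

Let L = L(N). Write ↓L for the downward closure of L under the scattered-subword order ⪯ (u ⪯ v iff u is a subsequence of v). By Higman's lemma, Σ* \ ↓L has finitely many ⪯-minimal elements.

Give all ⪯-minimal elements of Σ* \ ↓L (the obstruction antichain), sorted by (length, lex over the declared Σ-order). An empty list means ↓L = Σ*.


Antichain: [cct, ttt, ccucx, uuttu].

|Q|=50, |F|=18, |δ|=138 (24 ε).
min D↑ (17 st, q0=0, F={9}): 0:c→1,t→2,u→3,x→0 1:c→4,t→5,u→6,x→1 2:c→5,t→7,u→2,x→2 3:c→6,t→2,u→8,x→3 4:c→4,t→9,u→10,x→4 5:c→4,t→11,u→5,x→5 6:c→4,t→5,u→12,x→6 7:c→11,t→9,u→7,x→7 8:c→12,t→13,u→8,x→8 9:c→9,t→9,u→9,x→9 10:c→14,t→9,u→10,x→10 11:c→4,t→9,u→11,x→11 12:c→4,t→15,u→12,x→12 13:c→15,t→16,u→13,x→13 14:c→14,t→9,u→14,x→9 15:c→4,t→16,u→15,x→15 16:c→16,t→9,u→9,x→16.
'cct': run [40, 29, 17, 11] end={s12,s15,s17,s21,s27,s30,s34,s37,s45,s46,s9} ∉↓L; 3/3 single-dels accept.
'ttt': run [40, 30, 22, 12] end={s12,s15,s17,s21,s27,s30,s33,s34,s37,s45,s46,s9} — reject; 3/3 del acc.
'ccucx': N↓-sim [40, 29, 17, 12, 11, 3] end={s15,s21,s37} — reject; 5/5 single-dels accept.
'uuttu': N↓-sim [40, 36, 34, 27, 14, 4] end={s15,s21,s37,s45} rej; 5/5 single-dels accept.
4 words, ⪯-incomp.


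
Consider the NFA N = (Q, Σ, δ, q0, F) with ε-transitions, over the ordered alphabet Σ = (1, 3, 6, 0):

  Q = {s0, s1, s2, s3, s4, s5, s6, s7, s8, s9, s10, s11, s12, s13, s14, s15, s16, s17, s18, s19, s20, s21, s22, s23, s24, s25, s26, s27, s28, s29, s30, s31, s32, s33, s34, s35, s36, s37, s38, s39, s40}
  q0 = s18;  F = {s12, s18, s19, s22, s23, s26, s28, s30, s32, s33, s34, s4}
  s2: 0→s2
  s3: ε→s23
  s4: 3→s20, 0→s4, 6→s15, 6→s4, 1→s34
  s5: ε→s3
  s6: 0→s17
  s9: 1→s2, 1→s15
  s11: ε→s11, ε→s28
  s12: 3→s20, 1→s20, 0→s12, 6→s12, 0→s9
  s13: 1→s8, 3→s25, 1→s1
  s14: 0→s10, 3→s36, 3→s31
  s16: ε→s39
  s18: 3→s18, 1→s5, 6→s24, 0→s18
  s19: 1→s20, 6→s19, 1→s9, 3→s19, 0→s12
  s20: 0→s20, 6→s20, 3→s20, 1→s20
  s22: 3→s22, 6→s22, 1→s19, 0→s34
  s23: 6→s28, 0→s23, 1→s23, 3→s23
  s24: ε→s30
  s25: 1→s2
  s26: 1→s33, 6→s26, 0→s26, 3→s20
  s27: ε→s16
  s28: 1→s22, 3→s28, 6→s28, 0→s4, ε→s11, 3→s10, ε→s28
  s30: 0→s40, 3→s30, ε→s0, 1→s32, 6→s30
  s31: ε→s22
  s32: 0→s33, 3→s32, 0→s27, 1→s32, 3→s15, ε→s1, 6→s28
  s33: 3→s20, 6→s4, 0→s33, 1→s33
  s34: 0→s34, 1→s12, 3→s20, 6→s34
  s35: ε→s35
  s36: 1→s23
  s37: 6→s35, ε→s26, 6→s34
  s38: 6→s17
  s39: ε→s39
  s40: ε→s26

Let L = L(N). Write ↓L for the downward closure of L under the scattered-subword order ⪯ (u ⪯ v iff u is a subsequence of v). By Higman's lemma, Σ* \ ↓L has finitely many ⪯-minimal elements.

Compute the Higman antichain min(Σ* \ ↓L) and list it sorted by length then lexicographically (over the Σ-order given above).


|Q|=41, |F|=12, |δ|=89 (16 ε).
min D↑ (13 st, q0=0, F={9}): 0:1→1,3→0,6→2,0→0 1:1→1,3→1,6→3,0→1 2:1→4,3→2,6→2,0→5 3:1→6,3→3,6→3,0→7 4:1→4,3→4,6→3,0→8 5:1→8,3→9,6→5,0→5 6:1→10,3→6,6→6,0→11 7:1→11,3→9,6→7,0→7 8:1→8,3→9,6→7,0→8 9:1→9,3→9,6→9,0→9 10:1→9,3→10,6→10,0→12 11:1→12,3→9,6→11,0→11 12:1→9,3→9,6→12,0→12 (ε-aug+det+¬).
'603': N↓-sim [27, 23, 13, 1] end={s20} rej; 3/3 single-dels accept.
'16111': |S_i|=[27, 21, 12, 8, 6, 4] end={s15,s2,s20,s9} — reject; 5/5 deletions ∈↓L.
2 words, ⪯-incomp.

min(Σ*\↓L) = [603, 16111].


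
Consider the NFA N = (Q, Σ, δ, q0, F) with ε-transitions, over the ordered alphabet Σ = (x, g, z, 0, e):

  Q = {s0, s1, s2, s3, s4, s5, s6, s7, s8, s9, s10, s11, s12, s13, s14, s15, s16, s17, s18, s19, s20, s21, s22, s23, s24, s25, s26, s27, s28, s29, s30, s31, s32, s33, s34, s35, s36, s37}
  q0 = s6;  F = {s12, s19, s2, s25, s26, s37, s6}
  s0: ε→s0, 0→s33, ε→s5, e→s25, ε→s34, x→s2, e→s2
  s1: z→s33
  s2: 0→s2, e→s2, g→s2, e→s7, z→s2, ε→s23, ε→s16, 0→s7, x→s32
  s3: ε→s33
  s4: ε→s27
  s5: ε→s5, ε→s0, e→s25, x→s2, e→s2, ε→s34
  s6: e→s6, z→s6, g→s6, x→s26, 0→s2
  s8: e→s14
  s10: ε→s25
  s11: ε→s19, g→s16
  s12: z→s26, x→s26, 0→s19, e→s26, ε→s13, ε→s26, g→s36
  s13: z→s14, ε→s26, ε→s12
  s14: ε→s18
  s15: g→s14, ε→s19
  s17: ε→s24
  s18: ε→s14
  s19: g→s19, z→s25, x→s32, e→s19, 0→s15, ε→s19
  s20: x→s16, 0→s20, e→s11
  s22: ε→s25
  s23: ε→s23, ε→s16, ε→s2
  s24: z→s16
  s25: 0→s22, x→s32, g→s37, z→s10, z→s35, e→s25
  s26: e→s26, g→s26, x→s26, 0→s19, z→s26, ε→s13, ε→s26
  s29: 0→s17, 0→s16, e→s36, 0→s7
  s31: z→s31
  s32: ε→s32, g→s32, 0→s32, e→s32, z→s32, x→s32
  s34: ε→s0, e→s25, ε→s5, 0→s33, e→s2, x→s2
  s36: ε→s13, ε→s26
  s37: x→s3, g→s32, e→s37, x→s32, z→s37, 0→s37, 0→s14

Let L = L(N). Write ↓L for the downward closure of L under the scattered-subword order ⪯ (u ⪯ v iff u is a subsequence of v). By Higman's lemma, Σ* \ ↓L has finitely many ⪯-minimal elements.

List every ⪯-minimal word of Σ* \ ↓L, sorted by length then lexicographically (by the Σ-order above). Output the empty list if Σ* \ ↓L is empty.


min(Σ*\↓L) = [0x, x0zgg].

|Q|=38, |F|=7, |δ|=102 (32 ε).
min D↑ (7 st, q0=0, F={4}): 0:x→1,g→0,z→0,0→2,e→0 1:x→1,g→1,z→1,0→3,e→1 2:x→4,g→2,z→2,0→2,e→2 3:x→4,g→3,z→5,0→3,e→3 4:x→4,g→4,z→4,0→4,e→4 5:x→4,g→6,z→5,0→5,e→5 6:x→4,g→4,z→6,0→6,e→6 (ε-aug+det+¬).
'0x': |S_i|=[21, 16, 3] end={s3,s32,s33} ∉↓L; 2/2 single-dels accept.
'x0zgg': N↓-sim [21, 16, 12, 10, 6, 1] end={s32} — reject; 5/5 deletions ∈↓L.
2 words, ⪯-incomp.


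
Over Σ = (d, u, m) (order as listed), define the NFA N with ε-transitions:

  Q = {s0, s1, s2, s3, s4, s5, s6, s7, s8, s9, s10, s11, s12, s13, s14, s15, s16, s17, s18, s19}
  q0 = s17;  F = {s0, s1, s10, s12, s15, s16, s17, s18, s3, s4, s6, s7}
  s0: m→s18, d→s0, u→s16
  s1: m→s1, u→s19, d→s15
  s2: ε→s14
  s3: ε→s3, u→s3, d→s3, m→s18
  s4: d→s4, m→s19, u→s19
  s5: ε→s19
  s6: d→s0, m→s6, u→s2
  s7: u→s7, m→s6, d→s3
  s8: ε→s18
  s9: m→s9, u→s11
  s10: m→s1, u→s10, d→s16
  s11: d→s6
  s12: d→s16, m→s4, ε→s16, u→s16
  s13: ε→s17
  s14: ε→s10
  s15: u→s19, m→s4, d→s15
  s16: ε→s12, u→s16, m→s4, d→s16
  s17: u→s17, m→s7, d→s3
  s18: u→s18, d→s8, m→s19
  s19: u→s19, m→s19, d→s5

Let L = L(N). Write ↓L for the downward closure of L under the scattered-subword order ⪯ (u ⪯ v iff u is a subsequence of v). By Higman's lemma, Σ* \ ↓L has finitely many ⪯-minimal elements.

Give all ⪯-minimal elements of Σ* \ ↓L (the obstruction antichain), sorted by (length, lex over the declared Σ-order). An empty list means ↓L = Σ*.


|Q|=20, |F|=12, |δ|=50 (8 ε).
min D↑ (12 st, q0=0, F={5}): 0:d→1,u→0,m→2 1:d→1,u→1,m→3 2:d→1,u→2,m→4 3:d→3,u→3,m→5 4:d→6,u→7,m→4 5:d→5,u→5,m→5 6:d→6,u→8,m→3 7:d→8,u→7,m→9 8:d→8,u→8,m→10 9:d→11,u→5,m→9 10:d→10,u→5,m→5 11:d→11,u→5,m→10 [Hopcroft].
'dmm': |S_i|=[17, 10, 5, 2] end={s19,s5} ∉↓L; 3/3 del acc.
'mmumu': N↓-sim [17, 16, 14, 12, 5, 2] end={s19,s5} — reject; 5/5 single-dels accept.
2 minimals (antichain).

min(Σ*\↓L) = [dmm, mmumu].


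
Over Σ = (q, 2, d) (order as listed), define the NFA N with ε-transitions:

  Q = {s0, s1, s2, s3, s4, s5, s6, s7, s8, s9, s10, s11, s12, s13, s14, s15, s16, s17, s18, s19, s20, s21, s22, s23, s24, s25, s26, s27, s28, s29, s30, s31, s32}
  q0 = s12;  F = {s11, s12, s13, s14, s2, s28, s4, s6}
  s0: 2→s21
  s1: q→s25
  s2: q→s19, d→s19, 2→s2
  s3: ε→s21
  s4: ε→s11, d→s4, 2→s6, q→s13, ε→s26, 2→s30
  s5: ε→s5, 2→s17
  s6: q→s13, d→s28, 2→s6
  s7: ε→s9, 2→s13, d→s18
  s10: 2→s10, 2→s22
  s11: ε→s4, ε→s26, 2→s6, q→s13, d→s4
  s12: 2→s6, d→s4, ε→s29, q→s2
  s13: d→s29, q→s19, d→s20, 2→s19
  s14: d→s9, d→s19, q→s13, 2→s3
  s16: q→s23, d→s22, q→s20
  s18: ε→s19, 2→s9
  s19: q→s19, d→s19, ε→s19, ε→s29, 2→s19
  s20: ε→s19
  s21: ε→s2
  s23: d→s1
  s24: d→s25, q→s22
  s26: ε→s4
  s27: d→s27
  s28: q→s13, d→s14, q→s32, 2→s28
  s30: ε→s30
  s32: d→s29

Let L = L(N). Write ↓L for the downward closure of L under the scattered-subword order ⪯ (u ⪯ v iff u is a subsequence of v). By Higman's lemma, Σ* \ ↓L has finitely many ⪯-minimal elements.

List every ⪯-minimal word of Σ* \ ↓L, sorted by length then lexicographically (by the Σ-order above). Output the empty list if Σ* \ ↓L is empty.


min(Σ*\↓L) = [qq, qd, 2q2, dq2, 2ddd, 2dd2q].

|Q|=33, |F|=8, |δ|=62 (15 ε).
min D↑ (8 st, q0=0, F={4}): 0:q→1,2→2,d→3 1:q→4,2→1,d→4 2:q→5,2→2,d→6 3:q→5,2→2,d→3 4:q→4,2→4,d→4 5:q→4,2→4,d→4 6:q→5,2→6,d→7 7:q→5,2→1,d→4.
'qq': |S_i|=[17, 6, 2] end={s19,s29} — reject; 2/2 del acc.
'qd': run [17, 6, 3] end={s19,s20,s29} — reject; 2/2 single-dels accept.
'2q2': N↓-sim [17, 13, 5, 2] end={s19,s29} ∉↓L; 3/3 single-dels accept.
'dq2': N↓-sim [17, 16, 5, 2] end={s19,s29} — reject; 3/3 del acc.
'2ddd': run [17, 13, 11, 9, 4] end={s19,s20,s29,s9} ∉↓L; 4/4 del acc.
'2dd2q': |S_i|=[17, 13, 11, 9, 5, 2] end={s19,s29} rej; 5/5 single-dels accept.
6 words, ⪯-incomp.


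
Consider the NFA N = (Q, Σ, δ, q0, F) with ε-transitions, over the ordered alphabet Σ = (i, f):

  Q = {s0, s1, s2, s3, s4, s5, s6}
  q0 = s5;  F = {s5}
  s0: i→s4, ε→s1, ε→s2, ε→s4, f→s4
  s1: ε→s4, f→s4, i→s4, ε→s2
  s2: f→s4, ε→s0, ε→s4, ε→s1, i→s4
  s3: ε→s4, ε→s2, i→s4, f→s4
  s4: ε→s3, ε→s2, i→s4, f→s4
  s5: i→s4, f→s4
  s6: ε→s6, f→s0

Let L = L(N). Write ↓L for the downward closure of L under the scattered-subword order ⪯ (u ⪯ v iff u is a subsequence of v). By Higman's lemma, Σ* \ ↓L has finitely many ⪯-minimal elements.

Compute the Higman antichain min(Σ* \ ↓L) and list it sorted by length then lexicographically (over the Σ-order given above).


min(Σ*\↓L) = [i, f].

|Q|=7, |F|=1, |δ|=26 (13 ε).
min D↑ (2 st, q0=0, F={1}): 0:i→1,f→1 1:i→1,f→1 [Hopcroft].
'i': N↓-sim [6, 5] end={s0,s1,s2,s3,s4} — reject; 1/1 single-dels accept.
'f': run [6, 5] end={s0,s1,s2,s3,s4} — reject; 1/1 del acc.
2 minimals (antichain).


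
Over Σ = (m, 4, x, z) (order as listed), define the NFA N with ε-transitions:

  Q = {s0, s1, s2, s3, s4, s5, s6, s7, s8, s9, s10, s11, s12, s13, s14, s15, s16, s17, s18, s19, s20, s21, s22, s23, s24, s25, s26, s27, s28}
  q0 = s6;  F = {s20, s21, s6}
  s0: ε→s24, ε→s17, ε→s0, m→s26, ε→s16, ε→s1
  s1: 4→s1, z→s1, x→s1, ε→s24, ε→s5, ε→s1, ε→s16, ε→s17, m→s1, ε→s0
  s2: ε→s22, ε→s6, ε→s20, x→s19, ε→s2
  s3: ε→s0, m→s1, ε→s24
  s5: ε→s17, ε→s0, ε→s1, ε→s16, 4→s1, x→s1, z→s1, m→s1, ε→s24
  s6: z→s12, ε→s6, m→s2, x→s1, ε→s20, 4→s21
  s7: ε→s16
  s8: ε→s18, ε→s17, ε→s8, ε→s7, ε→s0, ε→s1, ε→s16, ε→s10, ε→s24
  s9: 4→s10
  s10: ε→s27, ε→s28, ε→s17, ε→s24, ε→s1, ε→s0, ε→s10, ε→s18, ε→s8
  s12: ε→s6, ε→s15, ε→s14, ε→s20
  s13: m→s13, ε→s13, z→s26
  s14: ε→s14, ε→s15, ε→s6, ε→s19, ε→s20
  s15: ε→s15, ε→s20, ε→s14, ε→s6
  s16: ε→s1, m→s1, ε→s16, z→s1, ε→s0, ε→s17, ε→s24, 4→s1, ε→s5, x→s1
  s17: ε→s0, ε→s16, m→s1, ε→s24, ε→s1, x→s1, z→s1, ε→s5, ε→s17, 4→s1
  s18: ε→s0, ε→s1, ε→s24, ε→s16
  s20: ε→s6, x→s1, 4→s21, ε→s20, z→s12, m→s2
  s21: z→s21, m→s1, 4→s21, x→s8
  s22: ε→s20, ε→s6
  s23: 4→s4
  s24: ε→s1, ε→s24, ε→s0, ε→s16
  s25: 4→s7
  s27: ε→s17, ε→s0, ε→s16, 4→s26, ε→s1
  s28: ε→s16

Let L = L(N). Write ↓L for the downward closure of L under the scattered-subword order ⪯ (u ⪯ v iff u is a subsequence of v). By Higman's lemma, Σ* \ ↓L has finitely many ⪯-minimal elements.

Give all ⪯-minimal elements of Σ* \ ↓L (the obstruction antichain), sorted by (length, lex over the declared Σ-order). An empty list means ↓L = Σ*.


|Q|=29, |F|=3, |δ|=123 (86 ε).
min D↑ (3 st, q0=0, F={2}): 0:m→0,4→1,x→2,z→0 1:m→2,4→1,x→2,z→1 2:m→2,4→2,x→2,z→2.
'x': |S_i|=[22, 14] end={s0,s1,s10,s16,s17,s18,s19,s24,s26,s27,s28,s5,…} — reject; 1/1 single-dels accept.
'4m': run [22, 14, 7] end={s0,s1,s16,s17,s24,s26,s5} rej; 2/2 del acc.
2 words, ⪯-incomp.

Antichain: [x, 4m].


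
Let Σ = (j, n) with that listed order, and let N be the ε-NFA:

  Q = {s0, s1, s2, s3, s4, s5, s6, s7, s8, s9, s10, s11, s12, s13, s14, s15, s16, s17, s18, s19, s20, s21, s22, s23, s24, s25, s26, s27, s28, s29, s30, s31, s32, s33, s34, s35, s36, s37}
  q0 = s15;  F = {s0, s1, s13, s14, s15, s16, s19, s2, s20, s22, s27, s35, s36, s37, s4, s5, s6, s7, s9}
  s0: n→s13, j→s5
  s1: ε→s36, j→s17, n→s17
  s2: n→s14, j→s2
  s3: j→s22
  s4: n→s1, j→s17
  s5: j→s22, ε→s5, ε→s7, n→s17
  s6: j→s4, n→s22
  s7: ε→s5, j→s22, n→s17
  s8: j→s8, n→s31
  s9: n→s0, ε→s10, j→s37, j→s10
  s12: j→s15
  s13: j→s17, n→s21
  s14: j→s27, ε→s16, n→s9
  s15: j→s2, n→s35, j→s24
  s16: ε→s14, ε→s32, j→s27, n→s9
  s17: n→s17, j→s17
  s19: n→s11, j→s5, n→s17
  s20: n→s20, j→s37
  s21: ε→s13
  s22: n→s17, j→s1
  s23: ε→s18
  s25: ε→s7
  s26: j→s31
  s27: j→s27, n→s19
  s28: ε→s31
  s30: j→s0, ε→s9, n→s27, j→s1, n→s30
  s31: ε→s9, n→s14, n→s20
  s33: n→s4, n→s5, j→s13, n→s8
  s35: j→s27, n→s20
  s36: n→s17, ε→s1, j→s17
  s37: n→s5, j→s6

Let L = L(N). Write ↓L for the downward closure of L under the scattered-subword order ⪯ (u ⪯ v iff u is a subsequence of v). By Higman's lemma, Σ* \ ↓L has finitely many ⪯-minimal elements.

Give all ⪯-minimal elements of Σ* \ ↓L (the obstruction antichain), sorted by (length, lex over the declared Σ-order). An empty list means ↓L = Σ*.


|Q|=38, |F|=19, |δ|=73 (15 ε).
min D↑ (17 st, q0=0, F={11}): 0:j→1,n→2 1:j→1,n→3 2:j→4,n→5 3:j→4,n→6 4:j→4,n→7 5:j→8,n→5 6:j→8,n→9 7:j→10,n→11 8:j→12,n→10 9:j→10,n→13 10:j→14,n→11 11:j→11,n→11 12:j→15,n→14 13:j→11,n→13 14:j→16,n→11 15:j→11,n→16 16:j→11,n→11 [Hopcroft].
'njnn': N↓-sim [25, 22, 13, 8, 2] end={s11,s17} — reject; 4/4 single-dels accept.
'jnnnjn': N↓-sim [25, 22, 20, 16, 10, 6, 1] end={s17} — reject; 6/6 del acc.
'jnnnnj': run [25, 22, 20, 16, 10, 3, 1] end={s17} rej; 6/6 deletions ∈↓L.
'nnjjjj': run [25, 22, 17, 10, 6, 4, 1] end={s17} — reject; 6/6 deletions ∈↓L.
4 words, ⪯-incomp.

A = [njnn, jnnnjn, jnnnnj, nnjjjj].


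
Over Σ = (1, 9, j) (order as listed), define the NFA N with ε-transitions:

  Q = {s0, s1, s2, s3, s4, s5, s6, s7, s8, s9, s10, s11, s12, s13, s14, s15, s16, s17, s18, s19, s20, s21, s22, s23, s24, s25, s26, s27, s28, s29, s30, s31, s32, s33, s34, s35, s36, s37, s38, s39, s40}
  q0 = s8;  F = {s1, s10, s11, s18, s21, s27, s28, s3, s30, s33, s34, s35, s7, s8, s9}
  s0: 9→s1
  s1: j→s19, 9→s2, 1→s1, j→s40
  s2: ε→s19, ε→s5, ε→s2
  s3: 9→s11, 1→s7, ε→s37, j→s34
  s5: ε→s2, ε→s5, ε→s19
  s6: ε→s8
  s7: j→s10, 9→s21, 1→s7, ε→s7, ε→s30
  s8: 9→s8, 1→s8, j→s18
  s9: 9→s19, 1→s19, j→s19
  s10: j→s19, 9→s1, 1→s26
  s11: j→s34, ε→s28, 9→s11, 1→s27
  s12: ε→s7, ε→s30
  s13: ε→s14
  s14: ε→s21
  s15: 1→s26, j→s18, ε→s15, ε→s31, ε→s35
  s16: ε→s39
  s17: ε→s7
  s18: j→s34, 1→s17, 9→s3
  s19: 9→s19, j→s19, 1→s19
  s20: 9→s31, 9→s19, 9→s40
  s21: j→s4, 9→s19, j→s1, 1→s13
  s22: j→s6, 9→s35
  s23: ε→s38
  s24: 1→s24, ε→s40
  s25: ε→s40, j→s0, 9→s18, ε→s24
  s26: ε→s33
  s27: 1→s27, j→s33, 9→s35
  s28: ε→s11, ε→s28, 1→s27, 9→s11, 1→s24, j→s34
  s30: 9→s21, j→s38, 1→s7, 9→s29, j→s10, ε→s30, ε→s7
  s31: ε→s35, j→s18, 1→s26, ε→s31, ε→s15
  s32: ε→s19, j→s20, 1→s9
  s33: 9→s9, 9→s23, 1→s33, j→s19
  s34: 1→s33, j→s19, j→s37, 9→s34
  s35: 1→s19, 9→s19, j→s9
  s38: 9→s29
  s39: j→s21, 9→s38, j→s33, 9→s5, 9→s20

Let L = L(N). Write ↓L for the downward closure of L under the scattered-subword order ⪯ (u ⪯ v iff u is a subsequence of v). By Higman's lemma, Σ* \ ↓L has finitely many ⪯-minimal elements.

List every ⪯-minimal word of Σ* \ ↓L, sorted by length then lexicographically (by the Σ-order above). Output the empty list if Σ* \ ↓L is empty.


Antichain: [jjj, j199, jj191, j99191].

|Q|=41, |F|=15, |δ|=109 (33 ε).
min D↑ (14 st, q0=0, F={9}): 0:1→0,9→0,j→1 1:1→2,9→3,j→4 2:1→2,9→5,j→6 3:1→2,9→7,j→4 4:1→8,9→4,j→9 5:1→5,9→9,j→10 6:1→8,9→10,j→9 7:1→11,9→7,j→4 8:1→8,9→12,j→9 9:1→9,9→9,j→9 10:1→10,9→9,j→9 11:1→11,9→13,j→8 12:1→9,9→9,j→9 13:1→9,9→9,j→12 (ε-aug+det+¬).
'jjj': |S_i|=[29, 28, 15, 3] end={s19,s37,s40} ∉↓L; 3/3 deletions ∈↓L.
'j199': |S_i|=[29, 28, 22, 14, 4] end={s19,s2,s29,s5} ∉↓L; 4/4 del acc.
'jj191': run [29, 28, 15, 11, 7, 1] end={s19} — reject; 5/5 single-dels accept.
'j99191': |S_i|=[29, 28, 26, 21, 17, 8, 1] end={s19} ∉↓L; 6/6 single-dels accept.
4 obstructions.


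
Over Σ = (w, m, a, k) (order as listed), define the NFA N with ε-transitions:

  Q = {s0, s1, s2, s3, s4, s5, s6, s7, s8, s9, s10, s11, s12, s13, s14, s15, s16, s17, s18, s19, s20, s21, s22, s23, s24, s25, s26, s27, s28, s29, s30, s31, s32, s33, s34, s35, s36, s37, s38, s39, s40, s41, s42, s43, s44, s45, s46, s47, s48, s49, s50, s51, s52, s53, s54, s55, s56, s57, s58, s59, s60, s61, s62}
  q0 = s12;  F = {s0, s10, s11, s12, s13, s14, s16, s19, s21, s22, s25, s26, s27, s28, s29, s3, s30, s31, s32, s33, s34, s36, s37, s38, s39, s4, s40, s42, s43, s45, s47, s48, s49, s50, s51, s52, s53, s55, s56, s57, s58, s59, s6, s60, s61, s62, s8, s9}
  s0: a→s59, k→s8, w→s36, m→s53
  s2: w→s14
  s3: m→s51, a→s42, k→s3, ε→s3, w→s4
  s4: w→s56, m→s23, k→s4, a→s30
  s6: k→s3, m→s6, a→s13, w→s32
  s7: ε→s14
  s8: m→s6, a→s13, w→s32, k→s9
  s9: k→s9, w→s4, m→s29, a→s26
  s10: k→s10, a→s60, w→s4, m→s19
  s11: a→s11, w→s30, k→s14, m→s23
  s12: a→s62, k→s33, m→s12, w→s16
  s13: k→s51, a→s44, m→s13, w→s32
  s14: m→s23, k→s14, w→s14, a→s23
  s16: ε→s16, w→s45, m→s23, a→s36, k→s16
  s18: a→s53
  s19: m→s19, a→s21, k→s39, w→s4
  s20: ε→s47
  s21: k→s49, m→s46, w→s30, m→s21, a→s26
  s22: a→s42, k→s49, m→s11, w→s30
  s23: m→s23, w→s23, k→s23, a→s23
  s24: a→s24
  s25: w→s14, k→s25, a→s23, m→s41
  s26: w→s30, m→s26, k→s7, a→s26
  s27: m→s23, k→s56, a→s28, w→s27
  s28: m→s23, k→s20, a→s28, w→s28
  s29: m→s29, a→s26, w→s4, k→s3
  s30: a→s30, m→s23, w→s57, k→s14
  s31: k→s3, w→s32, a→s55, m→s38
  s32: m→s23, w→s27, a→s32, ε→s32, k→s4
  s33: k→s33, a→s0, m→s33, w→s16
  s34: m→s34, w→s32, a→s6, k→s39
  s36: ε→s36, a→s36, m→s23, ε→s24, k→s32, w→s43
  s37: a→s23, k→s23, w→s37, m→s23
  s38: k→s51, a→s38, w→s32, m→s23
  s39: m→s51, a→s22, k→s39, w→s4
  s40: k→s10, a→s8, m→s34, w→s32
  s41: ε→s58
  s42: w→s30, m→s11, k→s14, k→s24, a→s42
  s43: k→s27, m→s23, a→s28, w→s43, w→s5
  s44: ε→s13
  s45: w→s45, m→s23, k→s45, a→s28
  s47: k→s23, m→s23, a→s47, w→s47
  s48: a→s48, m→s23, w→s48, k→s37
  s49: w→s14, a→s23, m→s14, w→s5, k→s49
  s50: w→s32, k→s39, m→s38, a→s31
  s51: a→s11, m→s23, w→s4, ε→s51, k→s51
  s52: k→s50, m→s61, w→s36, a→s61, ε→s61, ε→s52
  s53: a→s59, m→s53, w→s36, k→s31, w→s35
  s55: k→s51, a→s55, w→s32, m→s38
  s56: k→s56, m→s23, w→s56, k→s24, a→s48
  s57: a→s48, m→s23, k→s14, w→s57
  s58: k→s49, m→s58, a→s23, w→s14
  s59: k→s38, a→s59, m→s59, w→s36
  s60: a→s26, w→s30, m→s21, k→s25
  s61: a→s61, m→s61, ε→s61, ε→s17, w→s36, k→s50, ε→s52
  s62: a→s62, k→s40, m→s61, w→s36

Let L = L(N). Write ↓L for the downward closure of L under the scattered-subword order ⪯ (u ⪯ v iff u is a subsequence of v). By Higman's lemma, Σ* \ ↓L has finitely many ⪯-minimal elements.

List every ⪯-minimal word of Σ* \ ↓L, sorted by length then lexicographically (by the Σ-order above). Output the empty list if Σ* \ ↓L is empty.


Antichain: [wm, wwakk, amkmm, kaakm, akkaka].

|Q|=63, |F|=48, |δ|=220 (15 ε).
min D↑ (48 st, q0=0, F={5}): 0:w→1,m→0,a→2,k→3 1:w→4,m→5,a→6,k→1 2:w→6,m→7,a→2,k→8 3:w→1,m→3,a→9,k→3 4:w→4,m→5,a→10,k→4 5:w→5,m→5,a→5,k→5 6:w→11,m→5,a→6,k→12 7:w→6,m→7,a→7,k→13 8:w→12,m→14,a→15,k→16 9:w→6,m→17,a→18,k→15 10:w→10,m→5,a→10,k→19 11:w→11,m→5,a→10,k→20 12:w→20,m→5,a→12,k→21 13:w→12,m→22,a→23,k→24 14:w→12,m→14,a→25,k→24 15:w→12,m→25,a→26,k→27 16:w→21,m→28,a→29,k→16 17:w→6,m→17,a→18,k→23 18:w→6,m→18,a→18,k→22 19:w→19,m→5,a→19,k→5 20:w→20,m→5,a→10,k→30 21:w→30,m→5,a→31,k→21 22:w→12,m→5,a→22,k→32 23:w→12,m→22,a→33,k→34 24:w→21,m→32,a→35,k→24 25:w→12,m→25,a→26,k→34 26:w→12,m→26,a→26,k→32 27:w→21,m→36,a→37,k→27 28:w→21,m→28,a→38,k→24 29:w→31,m→38,a→37,k→39 30:w→30,m→5,a→40,k→30 31:w→41,m→5,a→31,k→42 32:w→21,m→5,a→43,k→32 33:w→12,m→22,a→33,k→32 34:w→21,m→32,a→44,k→34 35:w→31,m→43,a→44,k→45 36:w→21,m→36,a→37,k→34 37:w→31,m→37,a→37,k→42 38:w→31,m→38,a→37,k→45 39:w→42,m→46,a→5,k→39 40:w→40,m→5,a→40,k→47 41:w→41,m→5,a→40,k→42 42:w→42,m→5,a→5,k→42 43:w→31,m→5,a→43,k→42 44:w→31,m→43,a→44,k→42 45:w→42,m→42,a→5,k→45 46:w→42,m→46,a→5,k→45 47:w→47,m→5,a→5,k→5 (ε-aug+det+¬).
'wm': |S_i|=[58, 20, 1] end={s23} — reject; 2/2 single-dels accept.
'wwakk': |S_i|=[58, 20, 14, 7, 4, 1] end={s23} ∉↓L; 5/5 deletions ∈↓L.
'amkmm': run [58, 54, 46, 27, 17, 1] end={s23} rej; 5/5 single-dels accept.
'kaakm': N↓-sim [58, 53, 44, 27, 18, 1] end={s23} rej; 5/5 del acc.
'akkaka': run [58, 54, 44, 31, 21, 10, 2] end={s23,s24} rej; 6/6 single-dels accept.
5 minimals (antichain).


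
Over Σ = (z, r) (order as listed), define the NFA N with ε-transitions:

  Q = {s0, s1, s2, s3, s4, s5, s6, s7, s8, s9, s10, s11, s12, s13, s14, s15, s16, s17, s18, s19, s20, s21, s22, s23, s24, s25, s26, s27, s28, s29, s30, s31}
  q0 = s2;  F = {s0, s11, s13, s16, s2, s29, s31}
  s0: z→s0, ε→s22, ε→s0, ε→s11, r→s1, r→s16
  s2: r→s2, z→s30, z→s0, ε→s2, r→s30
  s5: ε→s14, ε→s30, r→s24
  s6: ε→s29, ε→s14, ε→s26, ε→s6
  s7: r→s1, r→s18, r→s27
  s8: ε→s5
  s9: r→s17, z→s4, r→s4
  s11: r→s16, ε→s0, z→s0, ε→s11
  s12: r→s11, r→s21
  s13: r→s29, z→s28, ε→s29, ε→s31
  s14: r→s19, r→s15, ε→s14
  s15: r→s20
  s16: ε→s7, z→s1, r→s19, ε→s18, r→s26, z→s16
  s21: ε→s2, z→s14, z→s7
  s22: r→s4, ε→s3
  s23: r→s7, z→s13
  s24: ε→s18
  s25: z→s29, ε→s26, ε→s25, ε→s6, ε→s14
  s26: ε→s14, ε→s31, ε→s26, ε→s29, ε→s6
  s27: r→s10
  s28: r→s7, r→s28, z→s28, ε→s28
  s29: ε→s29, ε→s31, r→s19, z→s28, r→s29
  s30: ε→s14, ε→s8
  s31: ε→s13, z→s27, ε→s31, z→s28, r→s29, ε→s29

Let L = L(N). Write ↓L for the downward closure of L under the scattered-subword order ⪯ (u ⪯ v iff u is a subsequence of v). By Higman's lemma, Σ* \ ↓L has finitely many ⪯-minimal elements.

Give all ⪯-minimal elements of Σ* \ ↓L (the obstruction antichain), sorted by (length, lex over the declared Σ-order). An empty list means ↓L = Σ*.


|Q|=32, |F|=7, |δ|=81 (38 ε).
min D↑ (5 st, q0=0, F={4}): 0:z→1,r→0 1:z→1,r→2 2:z→2,r→3 3:z→4,r→3 4:z→4,r→4 [Hopcroft].
'zrrz': run [26, 25, 18, 15, 6] end={s1,s10,s18,s27,s28,s7} — reject; 4/4 del acc.
1 words, ⪯-incomp.

min(Σ*\↓L) = [zrrz].


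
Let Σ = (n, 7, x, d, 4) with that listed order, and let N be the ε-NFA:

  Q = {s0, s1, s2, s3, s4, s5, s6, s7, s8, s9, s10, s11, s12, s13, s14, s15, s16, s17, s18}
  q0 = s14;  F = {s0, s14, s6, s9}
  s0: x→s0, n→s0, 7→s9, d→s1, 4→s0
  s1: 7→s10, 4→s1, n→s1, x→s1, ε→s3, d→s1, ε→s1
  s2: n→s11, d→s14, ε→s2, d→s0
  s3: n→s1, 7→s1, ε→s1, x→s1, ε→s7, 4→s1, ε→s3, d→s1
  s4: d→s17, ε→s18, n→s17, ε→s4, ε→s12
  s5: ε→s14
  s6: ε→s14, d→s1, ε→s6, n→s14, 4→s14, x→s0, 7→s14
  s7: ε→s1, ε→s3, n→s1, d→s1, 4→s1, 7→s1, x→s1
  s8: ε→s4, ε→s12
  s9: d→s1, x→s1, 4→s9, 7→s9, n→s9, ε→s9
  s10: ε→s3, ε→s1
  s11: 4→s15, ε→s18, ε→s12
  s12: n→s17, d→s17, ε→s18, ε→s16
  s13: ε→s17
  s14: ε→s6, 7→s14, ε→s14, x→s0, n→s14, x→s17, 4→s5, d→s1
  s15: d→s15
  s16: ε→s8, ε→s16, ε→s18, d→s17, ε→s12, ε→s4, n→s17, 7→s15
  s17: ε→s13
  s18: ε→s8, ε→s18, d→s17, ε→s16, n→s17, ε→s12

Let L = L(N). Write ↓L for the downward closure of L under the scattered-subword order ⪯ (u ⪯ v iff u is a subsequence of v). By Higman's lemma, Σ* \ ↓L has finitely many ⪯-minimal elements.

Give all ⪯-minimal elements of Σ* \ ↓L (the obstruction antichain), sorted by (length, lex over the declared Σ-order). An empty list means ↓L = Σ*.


|Q|=19, |F|=4, |δ|=86 (36 ε).
min D↑ (4 st, q0=0, F={2}): 0:n→0,7→0,x→1,d→2,4→0 1:n→1,7→3,x→1,d→2,4→1 2:n→2,7→2,x→2,d→2,4→2 3:n→3,7→3,x→2,d→2,4→3.
'd': N↓-sim [11, 4] end={s1,s10,s3,s7} rej; 1/1 single-dels accept.
'x7x': |S_i|=[11, 8, 5, 4] end={s1,s10,s3,s7} ∉↓L; 3/3 del acc.
2 words, ⪯-incomp.

A = [d, x7x].


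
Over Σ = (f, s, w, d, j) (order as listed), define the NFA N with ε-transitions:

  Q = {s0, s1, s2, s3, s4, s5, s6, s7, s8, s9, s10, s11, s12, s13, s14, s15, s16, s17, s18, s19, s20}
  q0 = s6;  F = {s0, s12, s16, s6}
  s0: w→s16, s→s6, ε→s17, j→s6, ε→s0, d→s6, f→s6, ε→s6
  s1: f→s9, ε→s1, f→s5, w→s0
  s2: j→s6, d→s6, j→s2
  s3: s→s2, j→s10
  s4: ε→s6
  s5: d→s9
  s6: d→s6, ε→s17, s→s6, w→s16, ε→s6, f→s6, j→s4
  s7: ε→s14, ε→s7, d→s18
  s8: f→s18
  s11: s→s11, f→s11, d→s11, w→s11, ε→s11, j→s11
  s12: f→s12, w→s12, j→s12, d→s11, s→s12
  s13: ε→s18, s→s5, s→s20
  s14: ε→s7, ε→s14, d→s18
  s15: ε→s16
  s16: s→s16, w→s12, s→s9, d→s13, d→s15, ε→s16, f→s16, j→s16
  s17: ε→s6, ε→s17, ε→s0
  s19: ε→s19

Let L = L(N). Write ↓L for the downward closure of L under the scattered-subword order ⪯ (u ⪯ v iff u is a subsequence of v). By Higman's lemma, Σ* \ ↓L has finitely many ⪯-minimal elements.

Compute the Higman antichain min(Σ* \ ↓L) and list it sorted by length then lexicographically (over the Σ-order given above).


|Q|=21, |F|=4, |δ|=60 (19 ε).
min D↑ (4 st, q0=0, F={3}): 0:f→0,s→0,w→1,d→0,j→0 1:f→1,s→1,w→2,d→1,j→1 2:f→2,s→2,w→2,d→3,j→2 3:f→3,s→3,w→3,d→3,j→3.
'wwd': |S_i|=[13, 9, 2, 1] end={s11} rej; 3/3 deletions ∈↓L.
1 minimals (antichain).

A = [wwd].


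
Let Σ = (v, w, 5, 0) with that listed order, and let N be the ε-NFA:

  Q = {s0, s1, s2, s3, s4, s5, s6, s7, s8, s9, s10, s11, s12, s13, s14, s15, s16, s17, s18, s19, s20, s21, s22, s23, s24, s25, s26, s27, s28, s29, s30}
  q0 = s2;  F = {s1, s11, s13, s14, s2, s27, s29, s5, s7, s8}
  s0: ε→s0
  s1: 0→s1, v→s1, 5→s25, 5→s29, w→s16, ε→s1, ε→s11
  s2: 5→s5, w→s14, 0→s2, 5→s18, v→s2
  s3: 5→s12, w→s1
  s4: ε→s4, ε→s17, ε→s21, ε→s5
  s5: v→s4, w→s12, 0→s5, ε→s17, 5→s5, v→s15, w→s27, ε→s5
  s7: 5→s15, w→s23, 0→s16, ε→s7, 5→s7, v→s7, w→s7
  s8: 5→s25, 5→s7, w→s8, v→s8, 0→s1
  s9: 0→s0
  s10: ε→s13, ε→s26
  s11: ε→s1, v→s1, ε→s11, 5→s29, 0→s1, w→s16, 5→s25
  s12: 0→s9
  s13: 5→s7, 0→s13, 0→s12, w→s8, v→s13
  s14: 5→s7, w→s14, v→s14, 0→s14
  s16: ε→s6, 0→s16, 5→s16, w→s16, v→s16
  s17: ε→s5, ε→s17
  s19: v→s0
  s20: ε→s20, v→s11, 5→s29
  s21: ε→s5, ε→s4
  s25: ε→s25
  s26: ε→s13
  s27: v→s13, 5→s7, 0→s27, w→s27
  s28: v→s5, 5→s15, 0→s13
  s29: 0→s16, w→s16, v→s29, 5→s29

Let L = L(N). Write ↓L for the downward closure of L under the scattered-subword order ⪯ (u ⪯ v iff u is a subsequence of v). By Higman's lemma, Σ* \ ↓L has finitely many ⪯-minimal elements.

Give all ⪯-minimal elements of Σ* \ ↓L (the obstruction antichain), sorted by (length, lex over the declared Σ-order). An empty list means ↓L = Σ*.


|Q|=31, |F|=10, |δ|=85 (22 ε).
min D↑ (10 st, q0=0, F={5}): 0:v→0,w→1,5→2,0→0 1:v→1,w→1,5→3,0→1 2:v→2,w→4,5→2,0→2 3:v→3,w→3,5→3,0→5 4:v→6,w→4,5→3,0→4 5:v→5,w→5,5→5,0→5 6:v→6,w→7,5→3,0→6 7:v→7,w→7,5→3,0→8 8:v→8,w→5,5→9,0→8 9:v→9,w→5,5→9,0→5.
'w50': |S_i|=[22, 16, 7, 2] end={s16,s6} ∉↓L; 3/3 del acc.
'5wvw0w': N↓-sim [22, 20, 15, 14, 10, 6, 2] end={s16,s6} ∉↓L; 6/6 del acc.
2 minimals (antichain).

min(Σ*\↓L) = [w50, 5wvw0w].


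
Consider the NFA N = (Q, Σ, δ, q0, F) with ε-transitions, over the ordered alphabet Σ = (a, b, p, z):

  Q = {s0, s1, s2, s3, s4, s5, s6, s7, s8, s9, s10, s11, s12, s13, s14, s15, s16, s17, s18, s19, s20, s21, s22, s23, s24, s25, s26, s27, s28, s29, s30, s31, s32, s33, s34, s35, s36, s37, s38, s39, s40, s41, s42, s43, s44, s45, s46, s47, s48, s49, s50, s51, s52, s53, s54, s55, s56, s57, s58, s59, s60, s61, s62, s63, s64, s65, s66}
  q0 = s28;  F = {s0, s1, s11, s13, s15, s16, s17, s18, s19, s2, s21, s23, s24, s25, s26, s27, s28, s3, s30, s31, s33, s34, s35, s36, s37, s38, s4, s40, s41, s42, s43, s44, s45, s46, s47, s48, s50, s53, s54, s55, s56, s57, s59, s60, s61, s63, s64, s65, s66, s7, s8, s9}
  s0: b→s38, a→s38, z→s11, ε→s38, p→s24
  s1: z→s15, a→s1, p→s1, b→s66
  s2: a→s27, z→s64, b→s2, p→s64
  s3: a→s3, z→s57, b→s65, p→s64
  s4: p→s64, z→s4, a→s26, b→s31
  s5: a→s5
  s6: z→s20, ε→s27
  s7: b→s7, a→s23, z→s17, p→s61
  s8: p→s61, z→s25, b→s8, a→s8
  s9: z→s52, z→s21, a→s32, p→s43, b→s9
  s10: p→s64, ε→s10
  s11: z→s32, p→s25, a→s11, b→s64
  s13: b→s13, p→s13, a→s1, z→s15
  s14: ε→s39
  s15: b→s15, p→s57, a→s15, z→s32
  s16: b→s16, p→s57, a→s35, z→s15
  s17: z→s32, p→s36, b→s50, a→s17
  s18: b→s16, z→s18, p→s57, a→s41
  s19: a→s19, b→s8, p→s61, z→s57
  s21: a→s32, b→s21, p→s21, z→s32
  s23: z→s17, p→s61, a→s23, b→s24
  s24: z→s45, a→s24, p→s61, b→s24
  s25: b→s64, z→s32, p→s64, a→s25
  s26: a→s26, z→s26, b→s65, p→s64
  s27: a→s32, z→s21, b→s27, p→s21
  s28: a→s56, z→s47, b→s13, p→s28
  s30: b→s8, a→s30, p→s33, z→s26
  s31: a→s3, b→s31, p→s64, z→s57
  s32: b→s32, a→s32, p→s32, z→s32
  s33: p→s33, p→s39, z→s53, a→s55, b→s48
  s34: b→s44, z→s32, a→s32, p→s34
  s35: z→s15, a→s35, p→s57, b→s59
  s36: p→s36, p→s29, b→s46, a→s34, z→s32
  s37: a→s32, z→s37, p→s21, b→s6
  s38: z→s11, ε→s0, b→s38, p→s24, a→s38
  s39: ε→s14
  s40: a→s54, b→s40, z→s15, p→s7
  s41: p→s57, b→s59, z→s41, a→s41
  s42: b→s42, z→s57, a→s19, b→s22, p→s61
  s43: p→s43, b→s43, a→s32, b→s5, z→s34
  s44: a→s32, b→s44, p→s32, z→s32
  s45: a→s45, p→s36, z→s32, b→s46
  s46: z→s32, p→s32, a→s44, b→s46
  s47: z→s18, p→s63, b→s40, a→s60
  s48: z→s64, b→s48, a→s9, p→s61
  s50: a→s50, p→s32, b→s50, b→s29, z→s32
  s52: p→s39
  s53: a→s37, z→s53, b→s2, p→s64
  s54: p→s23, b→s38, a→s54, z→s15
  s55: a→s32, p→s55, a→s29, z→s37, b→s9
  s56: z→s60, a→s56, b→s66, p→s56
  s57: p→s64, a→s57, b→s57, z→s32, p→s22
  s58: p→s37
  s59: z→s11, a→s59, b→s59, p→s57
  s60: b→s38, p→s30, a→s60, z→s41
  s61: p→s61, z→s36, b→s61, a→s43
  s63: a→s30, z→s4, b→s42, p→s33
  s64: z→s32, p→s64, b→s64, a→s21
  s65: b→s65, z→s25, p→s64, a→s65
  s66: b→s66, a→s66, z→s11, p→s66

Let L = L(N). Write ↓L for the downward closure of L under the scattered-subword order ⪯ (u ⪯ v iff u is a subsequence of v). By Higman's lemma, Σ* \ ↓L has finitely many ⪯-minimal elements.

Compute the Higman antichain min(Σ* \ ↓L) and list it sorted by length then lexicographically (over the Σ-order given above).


|Q|=67, |F|=52, |δ|=231 (6 ε).
min D↑ (52 st, q0=0, F={16}): 0:a→1,b→2,p→0,z→3 1:a→1,b→4,p→1,z→5 2:a→6,b→2,p→2,z→7 3:a→5,b→8,p→9,z→10 4:a→4,b→4,p→4,z→11 5:a→5,b→12,p→13,z→14 6:a→6,b→4,p→6,z→7 7:a→7,b→7,p→15,z→16 8:a→17,b→8,p→18,z→7 9:a→13,b→19,p→20,z→21 10:a→14,b→22,p→15,z→10 11:a→11,b→23,p→24,z→16 12:a→12,b→12,p→25,z→11 13:a→13,b→26,p→20,z→27 14:a→14,b→28,p→15,z→14 15:a→15,b→15,p→23,z→16 16:a→16,b→16,p→16,z→16 17:a→17,b→12,p→29,z→7 18:a→29,b→18,p→30,z→31 19:a→32,b→19,p→30,z→15 20:a→33,b→34,p→20,z→35 21:a→27,b→36,p→23,z→21 22:a→37,b→22,p→15,z→7 23:a→38,b→23,p→23,z→16 24:a→24,b→23,p→23,z→16 25:a→25,b→25,p→30,z→39 26:a→26,b→26,p→30,z→24 27:a→27,b→40,p→23,z→27 28:a→28,b→28,p→15,z→11 29:a→29,b→25,p→30,z→31 30:a→41,b→30,p→30,z→42 31:a→31,b→43,p→42,z→16 32:a→32,b→26,p→30,z→15 33:a→16,b→44,p→33,z→45 34:a→44,b→34,p→30,z→23 35:a→45,b→46,p→23,z→35 36:a→47,b→36,p→23,z→15 37:a→37,b→28,p→15,z→7 38:a→16,b→38,p→38,z→16 39:a→39,b→48,p→42,z→16 40:a→40,b→40,p→23,z→24 41:a→16,b→41,p→41,z→49 42:a→49,b→48,p→42,z→16 43:a→43,b→43,p→16,z→16 44:a→16,b→44,p→41,z→38 45:a→16,b→50,p→38,z→45 46:a→50,b→46,p→23,z→23 47:a→47,b→40,p→23,z→15 48:a→51,b→48,p→16,z→16 49:a→16,b→51,p→49,z→16 50:a→16,b→50,p→38,z→38 51:a→16,b→51,p→16,z→16 [Hopcroft].
'bzz': run [61, 47, 20, 1] end={s32} ∉↓L; 3/3 del acc.
'zzpz': N↓-sim [61, 56, 35, 13, 1] end={s32} ∉↓L; 4/4 single-dels accept.
'zppaa': run [61, 56, 43, 25, 16, 3] end={s29,s32,s5} rej; 5/5 deletions ∈↓L.
'abzbaa': run [61, 50, 34, 15, 5, 3, 1] end={s32} ∉↓L; 6/6 deletions ∈↓L.
'zbpzbp': run [61, 56, 44, 22, 9, 5, 1] end={s32} — reject; 6/6 del acc.
5 obstructions.

A = [bzz, zzpz, zppaa, abzbaa, zbpzbp].


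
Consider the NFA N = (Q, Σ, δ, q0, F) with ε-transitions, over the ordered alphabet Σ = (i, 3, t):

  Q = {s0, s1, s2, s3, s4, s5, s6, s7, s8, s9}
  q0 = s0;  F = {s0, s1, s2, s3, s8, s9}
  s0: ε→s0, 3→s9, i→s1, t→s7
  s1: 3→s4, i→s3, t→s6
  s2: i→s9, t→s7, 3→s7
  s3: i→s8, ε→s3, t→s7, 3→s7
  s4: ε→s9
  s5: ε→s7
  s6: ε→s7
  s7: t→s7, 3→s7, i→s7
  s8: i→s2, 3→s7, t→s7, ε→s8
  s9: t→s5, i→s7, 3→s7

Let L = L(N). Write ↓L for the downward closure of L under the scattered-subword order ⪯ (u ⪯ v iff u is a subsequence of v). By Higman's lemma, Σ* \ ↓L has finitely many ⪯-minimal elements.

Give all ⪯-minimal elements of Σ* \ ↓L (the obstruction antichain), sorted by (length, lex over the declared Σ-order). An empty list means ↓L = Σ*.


A = [t, 3i, 33, ii3, iiiiii].

|Q|=10, |F|=6, |δ|=27 (6 ε).
min D↑ (7 st, q0=0, F={3}): 0:i→1,3→2,t→3 1:i→4,3→2,t→3 2:i→3,3→3,t→3 3:i→3,3→3,t→3 4:i→5,3→3,t→3 5:i→6,3→3,t→3 6:i→2,3→3,t→3.
't': |S_i|=[10, 3] end={s5,s6,s7} — reject; 1/1 del acc.
'3i': N↓-sim [10, 4, 1] end={s7} rej; 2/2 deletions ∈↓L.
'33': N↓-sim [10, 4, 1] end={s7} rej; 2/2 single-dels accept.
'ii3': N↓-sim [10, 9, 6, 1] end={s7} ∉↓L; 3/3 deletions ∈↓L.
'iiiiii': run [10, 9, 6, 5, 4, 3, 1] end={s7} ∉↓L; 6/6 del acc.
5 obstructions.


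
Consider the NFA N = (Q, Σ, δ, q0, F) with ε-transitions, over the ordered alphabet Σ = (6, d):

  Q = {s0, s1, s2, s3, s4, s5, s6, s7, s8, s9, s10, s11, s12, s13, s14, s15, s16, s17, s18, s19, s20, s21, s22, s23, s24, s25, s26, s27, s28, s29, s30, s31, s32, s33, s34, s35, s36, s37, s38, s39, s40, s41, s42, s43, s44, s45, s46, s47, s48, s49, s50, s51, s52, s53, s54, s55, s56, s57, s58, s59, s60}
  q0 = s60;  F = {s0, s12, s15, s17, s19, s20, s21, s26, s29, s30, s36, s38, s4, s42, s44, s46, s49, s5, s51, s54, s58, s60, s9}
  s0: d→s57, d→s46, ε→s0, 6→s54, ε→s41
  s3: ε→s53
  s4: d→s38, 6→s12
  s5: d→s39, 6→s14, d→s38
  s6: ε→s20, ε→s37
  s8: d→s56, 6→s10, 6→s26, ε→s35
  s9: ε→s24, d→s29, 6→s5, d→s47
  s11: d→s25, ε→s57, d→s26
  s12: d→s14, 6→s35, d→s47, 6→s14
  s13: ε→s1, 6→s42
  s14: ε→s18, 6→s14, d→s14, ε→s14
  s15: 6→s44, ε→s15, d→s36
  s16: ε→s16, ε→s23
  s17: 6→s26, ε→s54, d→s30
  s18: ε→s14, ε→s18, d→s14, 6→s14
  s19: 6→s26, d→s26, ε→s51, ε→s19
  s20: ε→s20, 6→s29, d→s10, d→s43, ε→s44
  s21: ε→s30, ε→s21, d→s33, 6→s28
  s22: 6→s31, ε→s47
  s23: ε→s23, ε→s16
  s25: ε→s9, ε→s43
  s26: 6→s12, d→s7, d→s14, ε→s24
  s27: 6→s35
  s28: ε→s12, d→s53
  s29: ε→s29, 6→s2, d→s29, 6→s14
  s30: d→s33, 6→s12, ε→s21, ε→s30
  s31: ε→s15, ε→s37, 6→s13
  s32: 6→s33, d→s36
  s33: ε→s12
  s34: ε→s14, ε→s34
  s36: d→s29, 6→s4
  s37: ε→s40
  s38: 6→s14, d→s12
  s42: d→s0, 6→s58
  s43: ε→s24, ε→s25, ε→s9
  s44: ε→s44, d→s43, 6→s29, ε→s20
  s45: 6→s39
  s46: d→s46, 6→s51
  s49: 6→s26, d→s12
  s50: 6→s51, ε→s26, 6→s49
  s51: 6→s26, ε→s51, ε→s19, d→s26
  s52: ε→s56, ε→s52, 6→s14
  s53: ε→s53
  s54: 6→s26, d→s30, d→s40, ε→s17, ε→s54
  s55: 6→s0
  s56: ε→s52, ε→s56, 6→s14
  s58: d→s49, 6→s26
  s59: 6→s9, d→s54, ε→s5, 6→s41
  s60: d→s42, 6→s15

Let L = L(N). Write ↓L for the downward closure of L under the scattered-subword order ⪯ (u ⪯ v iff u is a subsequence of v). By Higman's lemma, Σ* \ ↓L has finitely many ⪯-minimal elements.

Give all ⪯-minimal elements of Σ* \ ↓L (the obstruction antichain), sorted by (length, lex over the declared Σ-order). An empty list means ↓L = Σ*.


|Q|=61, |F|=23, |δ|=135 (55 ε).
min D↑ (20 st, q0=0, F={14}): 0:6→1,d→2 1:6→3,d→4 2:6→5,d→6 3:6→7,d→8 4:6→9,d→7 5:6→10,d→11 6:6→12,d→13 7:6→14,d→7 8:6→15,d→7 9:6→16,d→17 10:6→16,d→14 11:6→10,d→16 12:6→10,d→18 13:6→19,d→13 14:6→14,d→14 15:6→14,d→17 16:6→14,d→14 17:6→14,d→16 18:6→16,d→16 19:6→10,d→10.
'6666': N↓-sim [40, 34, 22, 10, 4] end={s14,s18,s2,s35} ∉↓L; 4/4 deletions ∈↓L.
'6dd6': N↓-sim [40, 34, 26, 12, 4] end={s14,s18,s2,s35} ∉↓L; 4/4 deletions ∈↓L.
'd66d': |S_i|=[40, 36, 25, 10, 5] end={s14,s18,s47,s53,s7} rej; 4/4 deletions ∈↓L.
'd6ddd': N↓-sim [40, 36, 25, 17, 8, 3] end={s14,s18,s47} — reject; 5/5 del acc.
'dd6d66': run [40, 36, 27, 19, 14, 7, 3] end={s14,s18,s35} — reject; 6/6 del acc.
'ddd6dd': |S_i|=[40, 36, 27, 20, 13, 9, 4] end={s14,s18,s47,s7} ∉↓L; 6/6 del acc.
6 words, ⪯-incomp.

A = [6666, 6dd6, d66d, d6ddd, dd6d66, ddd6dd].
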